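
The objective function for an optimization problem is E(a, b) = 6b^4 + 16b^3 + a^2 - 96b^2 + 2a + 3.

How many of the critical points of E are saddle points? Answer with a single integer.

E separates as a function of a plus a function of b, so ∇E=0 decouples.
∂E/∂a = 2(a + 1) = 0 at a ∈ {-1}; ∂E/∂b = 24b(b - 2)(b + 4) = 0 at b ∈ {-4, 0, 2}.
The Hessian is diagonal: diag(E_aa, E_bb). Second derivatives: E_aa(-1)=2; E_bb(-4)=576, E_bb(0)=-192, E_bb(2)=288.
Saddle points occur where the two diagonal entries have opposite signs: (-1, 0). Count: 1.

1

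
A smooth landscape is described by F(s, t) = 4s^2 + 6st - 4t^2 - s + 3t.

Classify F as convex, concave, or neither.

F is quadratic, so its Hessian is the constant matrix H = [[8, 6], [6, -8]].
det(H) = -100, tr(H) = 0.
det(H) < 0, so H is indefinite: neither convex nor concave.

neither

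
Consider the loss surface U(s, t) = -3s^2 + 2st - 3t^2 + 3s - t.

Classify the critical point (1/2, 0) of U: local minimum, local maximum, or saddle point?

The Hessian of U is constant: H = [[-6, 2], [2, -6]].
det(H) = (-6)·(-6) − 2² = 32.
det(H) > 0 and tr(H) = -12 < 0, so H is negative definite and the point is a local maximum.

local maximum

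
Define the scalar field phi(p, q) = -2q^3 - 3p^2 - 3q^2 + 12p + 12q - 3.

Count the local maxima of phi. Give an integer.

phi separates as a function of p plus a function of q, so ∇phi=0 decouples.
∂phi/∂p = -6(p - 2) = 0 at p ∈ {2}; ∂phi/∂q = -6(q - 1)(q + 2) = 0 at q ∈ {-2, 1}.
The Hessian is diagonal: diag(phi_pp, phi_qq). Second derivatives: phi_pp(2)=-6; phi_qq(-2)=18, phi_qq(1)=-18.
Local maxima occur where both diagonal entries negative: (2, 1). Count: 1.

1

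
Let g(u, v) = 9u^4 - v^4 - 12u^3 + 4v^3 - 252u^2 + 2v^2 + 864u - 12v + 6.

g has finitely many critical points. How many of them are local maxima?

g separates as a function of u plus a function of v, so ∇g=0 decouples.
∂g/∂u = 36(u - 3)(u - 2)(u + 4) = 0 at u ∈ {-4, 2, 3}; ∂g/∂v = -4(v - 3)(v - 1)(v + 1) = 0 at v ∈ {-1, 1, 3}.
The Hessian is diagonal: diag(g_uu, g_vv). Second derivatives: g_uu(-4)=1512, g_uu(2)=-216, g_uu(3)=252; g_vv(-1)=-32, g_vv(1)=16, g_vv(3)=-32.
Local maxima occur where both diagonal entries negative: (2, -1), (2, 3). Count: 2.

2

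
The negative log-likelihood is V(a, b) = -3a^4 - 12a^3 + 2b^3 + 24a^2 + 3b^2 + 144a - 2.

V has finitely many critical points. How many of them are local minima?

1

V separates as a function of a plus a function of b, so ∇V=0 decouples.
∂V/∂a = -12(a - 2)(a + 2)(a + 3) = 0 at a ∈ {-3, -2, 2}; ∂V/∂b = 6b(b + 1) = 0 at b ∈ {-1, 0}.
The Hessian is diagonal: diag(V_aa, V_bb). Second derivatives: V_aa(-3)=-60, V_aa(-2)=48, V_aa(2)=-240; V_bb(-1)=-6, V_bb(0)=6.
Local minima occur where both diagonal entries positive: (-2, 0). Count: 1.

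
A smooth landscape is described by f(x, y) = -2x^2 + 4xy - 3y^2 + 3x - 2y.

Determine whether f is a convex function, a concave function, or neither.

f is quadratic, so its Hessian is the constant matrix H = [[-4, 4], [4, -6]].
det(H) = 8, tr(H) = -10.
det(H) > 0 and tr(H) < 0, so H is negative definite everywhere: concave.

concave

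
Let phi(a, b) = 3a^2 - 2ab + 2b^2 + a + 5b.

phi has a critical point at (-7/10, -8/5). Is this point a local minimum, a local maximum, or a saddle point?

local minimum

The Hessian of phi is constant: H = [[6, -2], [-2, 4]].
det(H) = 6·4 − (-2)² = 20.
det(H) > 0 and tr(H) = 10 > 0, so H is positive definite and the point is a local minimum.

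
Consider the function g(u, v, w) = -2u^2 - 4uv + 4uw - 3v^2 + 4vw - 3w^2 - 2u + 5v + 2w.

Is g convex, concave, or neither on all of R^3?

g is quadratic, so its Hessian is the constant matrix H = [[-4, -4, 4], [-4, -6, 4], [4, 4, -6]].
Leading principal minors: -4, 8, -16.
Signs alternate −, +, − ⇒ H ≺ 0 ⇒ concave.

concave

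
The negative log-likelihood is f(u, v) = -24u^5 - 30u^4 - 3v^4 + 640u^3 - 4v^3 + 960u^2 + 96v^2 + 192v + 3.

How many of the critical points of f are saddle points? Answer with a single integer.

f separates as a function of u plus a function of v, so ∇f=0 decouples.
∂f/∂u = -120u(u - 4)(u + 1)(u + 4) = 0 at u ∈ {-4, -1, 0, 4}; ∂f/∂v = -12(v - 4)(v + 1)(v + 4) = 0 at v ∈ {-4, -1, 4}.
The Hessian is diagonal: diag(f_uu, f_vv). Second derivatives: f_uu(-4)=11520, f_uu(-1)=-1800, f_uu(0)=1920, f_uu(4)=-19200; f_vv(-4)=-288, f_vv(-1)=180, f_vv(4)=-480.
Saddle points occur where the two diagonal entries have opposite signs: (-4, -4), (-4, 4), (-1, -1), (0, -4), (0, 4), (4, -1). Count: 6.

6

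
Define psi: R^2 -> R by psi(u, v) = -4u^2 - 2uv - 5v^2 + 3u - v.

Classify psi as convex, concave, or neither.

concave

psi is quadratic, so its Hessian is the constant matrix H = [[-8, -2], [-2, -10]].
det(H) = 76, tr(H) = -18.
det(H) > 0 and tr(H) < 0, so H is negative definite everywhere: concave.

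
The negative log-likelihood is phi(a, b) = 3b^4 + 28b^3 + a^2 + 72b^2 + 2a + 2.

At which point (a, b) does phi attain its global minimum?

phi(a,b) separates as P(a) + Q(b) + 2, so its minimum is min P + min Q + 2.
P'(a) = 2a + 2 vanishes at a ∈ {-1}; Q'(b) = 12b(b + 3)(b + 4) vanishes at b ∈ {-4, -3, 0}.
Local minima of P (where P''>0): P(-1)=-1. Local minima of Q: Q(-4)=128, Q(0)=0.
So the global minimum of phi is P(-1) + Q(0) + 2 = -1 + 0 + 2 = 1, attained at (-1, 0).

(-1, 0)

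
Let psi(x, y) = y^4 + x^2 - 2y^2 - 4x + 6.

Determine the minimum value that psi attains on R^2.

1

psi(x,y) separates as P(x) + Q(y) + 6, so its minimum is min P + min Q + 6.
P'(x) = 2x - 4 vanishes at x ∈ {2}; Q'(y) = 4y(y - 1)(y + 1) vanishes at y ∈ {-1, 0, 1}.
Local minima of P (where P''>0): P(2)=-4. Local minima of Q: Q(-1)=-1, Q(1)=-1.
So the global minimum of psi is P(2) + Q(-1) + 6 = -4 − 1 + 6 = 1, attained at (2, -1).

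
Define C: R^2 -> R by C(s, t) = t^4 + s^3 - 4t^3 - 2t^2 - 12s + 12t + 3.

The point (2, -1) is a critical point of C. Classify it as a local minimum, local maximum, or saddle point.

local minimum

The mixed partial ∂²C/∂s∂t is 0, so the Hessian at any point is diag(C_ss, C_tt) = diag(6s, 4(3t^2 - 6t - 1)).
At (2, -1): H = diag(12, 32).
Both eigenvalues are positive, so H is positive definite: a local minimum.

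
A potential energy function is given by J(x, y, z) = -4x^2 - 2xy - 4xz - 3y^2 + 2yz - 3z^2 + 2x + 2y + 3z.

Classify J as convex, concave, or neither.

J is quadratic, so its Hessian is the constant matrix H = [[-8, -2, -4], [-2, -6, 2], [-4, 2, -6]].
Leading principal minors: -8, 44, -104.
Signs alternate −, +, − ⇒ H ≺ 0 ⇒ concave.

concave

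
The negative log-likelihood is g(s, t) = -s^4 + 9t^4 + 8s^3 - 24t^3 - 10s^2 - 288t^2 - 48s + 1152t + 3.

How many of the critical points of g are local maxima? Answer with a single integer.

2

g separates as a function of s plus a function of t, so ∇g=0 decouples.
∂g/∂s = -4(s - 4)(s - 3)(s + 1) = 0 at s ∈ {-1, 3, 4}; ∂g/∂t = 36(t - 4)(t - 2)(t + 4) = 0 at t ∈ {-4, 2, 4}.
The Hessian is diagonal: diag(g_ss, g_tt). Second derivatives: g_ss(-1)=-80, g_ss(3)=16, g_ss(4)=-20; g_tt(-4)=1728, g_tt(2)=-432, g_tt(4)=576.
Local maxima occur where both diagonal entries negative: (-1, 2), (4, 2). Count: 2.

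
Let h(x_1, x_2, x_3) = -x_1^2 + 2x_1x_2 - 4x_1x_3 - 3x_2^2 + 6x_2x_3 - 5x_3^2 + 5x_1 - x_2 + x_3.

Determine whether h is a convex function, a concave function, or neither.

h is quadratic, so its Hessian is the constant matrix H = [[-2, 2, -4], [2, -6, 6], [-4, 6, -10]].
Leading principal minors: -2, 8, -8.
Signs alternate −, +, − ⇒ H ≺ 0 ⇒ concave.

concave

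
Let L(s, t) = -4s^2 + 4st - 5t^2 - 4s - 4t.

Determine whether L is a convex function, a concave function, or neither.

concave

L is quadratic, so its Hessian is the constant matrix H = [[-8, 4], [4, -10]].
det(H) = 64, tr(H) = -18.
det(H) > 0 and tr(H) < 0, so H is negative definite everywhere: concave.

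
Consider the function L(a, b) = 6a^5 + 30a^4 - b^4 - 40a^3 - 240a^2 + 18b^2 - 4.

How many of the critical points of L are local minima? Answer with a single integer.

L separates as a function of a plus a function of b, so ∇L=0 decouples.
∂L/∂a = 30a(a - 2)(a + 2)(a + 4) = 0 at a ∈ {-4, -2, 0, 2}; ∂L/∂b = -4b(b - 3)(b + 3) = 0 at b ∈ {-3, 0, 3}.
The Hessian is diagonal: diag(L_aa, L_bb). Second derivatives: L_aa(-4)=-1440, L_aa(-2)=480, L_aa(0)=-480, L_aa(2)=1440; L_bb(-3)=-72, L_bb(0)=36, L_bb(3)=-72.
Local minima occur where both diagonal entries positive: (-2, 0), (2, 0). Count: 2.

2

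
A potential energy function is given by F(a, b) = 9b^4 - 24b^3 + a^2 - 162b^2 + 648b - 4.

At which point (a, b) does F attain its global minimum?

F(a,b) separates as P(a) + Q(b) − 4, so its minimum is min P + min Q − 4.
P'(a) = 2a vanishes at a ∈ {0}; Q'(b) = 36(b - 3)(b - 2)(b + 3) vanishes at b ∈ {-3, 2, 3}.
Local minima of P (where P''>0): P(0)=0. Local minima of Q: Q(-3)=-2025, Q(3)=567.
So the global minimum of F is P(0) + Q(-3) − 4 = 0 − 2025 − 4 = -2029, attained at (0, -3).

(0, -3)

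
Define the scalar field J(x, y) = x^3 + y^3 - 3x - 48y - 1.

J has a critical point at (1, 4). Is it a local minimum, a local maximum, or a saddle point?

The mixed partial ∂²J/∂x∂y is 0, so the Hessian at any point is diag(J_xx, J_yy) = diag(6x, 6y).
At (1, 4): H = diag(6, 24).
Both eigenvalues are positive, so H is positive definite: a local minimum.

local minimum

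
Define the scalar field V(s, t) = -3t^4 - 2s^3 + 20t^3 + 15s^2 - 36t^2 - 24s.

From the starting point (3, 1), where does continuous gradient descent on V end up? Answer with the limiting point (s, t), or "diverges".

(1, 2)

V is separable, so gradient descent decouples: s follows -∂V/∂s, t follows -∂V/∂t.
∂V/∂s = -6(s - 4)(s - 1); at s=3 this is 12, so s decreases.
∂V/∂t = -12t(t - 3)(t - 2); at t=1 this is -24, so t increases.
s converges to its nearest critical value 1 (a local min of the s-part); t converges to 2. The iterate converges to (1, 2).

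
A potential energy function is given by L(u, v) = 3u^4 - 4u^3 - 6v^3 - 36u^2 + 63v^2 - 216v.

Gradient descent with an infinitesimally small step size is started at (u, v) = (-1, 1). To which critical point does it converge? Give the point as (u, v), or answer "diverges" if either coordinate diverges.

L is separable, so gradient descent decouples: u follows -∂L/∂u, v follows -∂L/∂v.
∂L/∂u = 12u(u - 3)(u + 2); at u=-1 this is 48, so u decreases.
∂L/∂v = -18(v - 4)(v - 3); at v=1 this is -108, so v increases.
u converges to its nearest critical value -2 (a local min of the u-part); v converges to 3. The iterate converges to (-2, 3).

(-2, 3)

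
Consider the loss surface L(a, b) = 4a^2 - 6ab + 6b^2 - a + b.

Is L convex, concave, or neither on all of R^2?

L is quadratic, so its Hessian is the constant matrix H = [[8, -6], [-6, 12]].
det(H) = 60, tr(H) = 20.
det(H) > 0 and tr(H) > 0, so H is positive definite everywhere: convex.

convex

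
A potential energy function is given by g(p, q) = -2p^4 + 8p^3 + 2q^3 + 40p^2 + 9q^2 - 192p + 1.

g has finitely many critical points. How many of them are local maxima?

g separates as a function of p plus a function of q, so ∇g=0 decouples.
∂g/∂p = -8(p - 4)(p - 2)(p + 3) = 0 at p ∈ {-3, 2, 4}; ∂g/∂q = 6q(q + 3) = 0 at q ∈ {-3, 0}.
The Hessian is diagonal: diag(g_pp, g_qq). Second derivatives: g_pp(-3)=-280, g_pp(2)=80, g_pp(4)=-112; g_qq(-3)=-18, g_qq(0)=18.
Local maxima occur where both diagonal entries negative: (-3, -3), (4, -3). Count: 2.

2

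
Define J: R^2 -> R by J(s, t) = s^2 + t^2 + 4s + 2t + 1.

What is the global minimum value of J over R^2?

-4

J(s,t) separates as P(s) + Q(t) + 1, so its minimum is min P + min Q + 1.
P'(s) = 2s + 4 vanishes at s ∈ {-2}; Q'(t) = 2(t + 1) vanishes at t ∈ {-1}.
Local minima of P (where P''>0): P(-2)=-4. Local minima of Q: Q(-1)=-1.
So the global minimum of J is P(-2) + Q(-1) + 1 = -4 − 1 + 1 = -4, attained at (-2, -1).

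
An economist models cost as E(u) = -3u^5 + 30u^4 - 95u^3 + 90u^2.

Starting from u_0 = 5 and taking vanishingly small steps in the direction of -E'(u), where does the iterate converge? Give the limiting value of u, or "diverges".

diverges

E'(u) = -15u(u - 4)(u - 3)(u - 1), so E'(5) = -600.
Gradient descent moves in the -E' direction, i.e. u is increasing.
There is no critical point above u=5, and E' keeps the same sign, so the iterate runs off to +∞.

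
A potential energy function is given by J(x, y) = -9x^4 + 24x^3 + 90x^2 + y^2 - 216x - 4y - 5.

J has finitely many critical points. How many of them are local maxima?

J separates as a function of x plus a function of y, so ∇J=0 decouples.
∂J/∂x = -36(x - 3)(x - 1)(x + 2) = 0 at x ∈ {-2, 1, 3}; ∂J/∂y = 2(y - 2) = 0 at y ∈ {2}.
The Hessian is diagonal: diag(J_xx, J_yy). Second derivatives: J_xx(-2)=-540, J_xx(1)=216, J_xx(3)=-360; J_yy(2)=2.
Local maxima occur where both diagonal entries negative: none. Count: 0.

0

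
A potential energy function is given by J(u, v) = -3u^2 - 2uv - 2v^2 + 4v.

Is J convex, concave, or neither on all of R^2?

J is quadratic, so its Hessian is the constant matrix H = [[-6, -2], [-2, -4]].
det(H) = 20, tr(H) = -10.
det(H) > 0 and tr(H) < 0, so H is negative definite everywhere: concave.

concave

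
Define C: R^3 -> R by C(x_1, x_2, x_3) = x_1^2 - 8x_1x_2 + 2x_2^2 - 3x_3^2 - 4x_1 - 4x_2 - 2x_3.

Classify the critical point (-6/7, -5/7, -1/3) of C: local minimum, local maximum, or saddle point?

The Hessian is constant: H = [[2, -8, 0], [-8, 4, 0], [0, 0, -6]].
Leading principal minors: Δ₁ = 2, Δ₂ = -56, Δ₃ = 336.
The minors fit neither the all-positive nor the alternating-sign pattern, so H is indefinite: a saddle point.

saddle point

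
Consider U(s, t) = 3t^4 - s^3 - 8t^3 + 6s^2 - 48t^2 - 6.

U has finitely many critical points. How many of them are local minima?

2

U separates as a function of s plus a function of t, so ∇U=0 decouples.
∂U/∂s = -3s(s - 4) = 0 at s ∈ {0, 4}; ∂U/∂t = 12t(t - 4)(t + 2) = 0 at t ∈ {-2, 0, 4}.
The Hessian is diagonal: diag(U_ss, U_tt). Second derivatives: U_ss(0)=12, U_ss(4)=-12; U_tt(-2)=144, U_tt(0)=-96, U_tt(4)=288.
Local minima occur where both diagonal entries positive: (0, -2), (0, 4). Count: 2.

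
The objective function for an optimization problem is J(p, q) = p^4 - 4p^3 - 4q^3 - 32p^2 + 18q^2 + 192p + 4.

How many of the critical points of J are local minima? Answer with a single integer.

J separates as a function of p plus a function of q, so ∇J=0 decouples.
∂J/∂p = 4(p - 4)(p - 3)(p + 4) = 0 at p ∈ {-4, 3, 4}; ∂J/∂q = -12q(q - 3) = 0 at q ∈ {0, 3}.
The Hessian is diagonal: diag(J_pp, J_qq). Second derivatives: J_pp(-4)=224, J_pp(3)=-28, J_pp(4)=32; J_qq(0)=36, J_qq(3)=-36.
Local minima occur where both diagonal entries positive: (-4, 0), (4, 0). Count: 2.

2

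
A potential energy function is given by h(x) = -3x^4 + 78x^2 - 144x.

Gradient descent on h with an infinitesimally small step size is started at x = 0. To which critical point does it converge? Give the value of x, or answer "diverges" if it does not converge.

1

h'(x) = -12(x - 3)(x - 1)(x + 4), so h'(0) = -144.
Gradient descent moves in the -h' direction, i.e. x is increasing.
The nearest critical point in that direction is x = 1, where h'' = 120 > 0 (a local minimum). The iterate converges there.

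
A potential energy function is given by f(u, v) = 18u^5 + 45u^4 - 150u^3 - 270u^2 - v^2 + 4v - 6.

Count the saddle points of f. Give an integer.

2

f separates as a function of u plus a function of v, so ∇f=0 decouples.
∂f/∂u = 90u(u - 2)(u + 1)(u + 3) = 0 at u ∈ {-3, -1, 0, 2}; ∂f/∂v = -2(v - 2) = 0 at v ∈ {2}.
The Hessian is diagonal: diag(f_uu, f_vv). Second derivatives: f_uu(-3)=-2700, f_uu(-1)=540, f_uu(0)=-540, f_uu(2)=2700; f_vv(2)=-2.
Saddle points occur where the two diagonal entries have opposite signs: (-1, 2), (2, 2). Count: 2.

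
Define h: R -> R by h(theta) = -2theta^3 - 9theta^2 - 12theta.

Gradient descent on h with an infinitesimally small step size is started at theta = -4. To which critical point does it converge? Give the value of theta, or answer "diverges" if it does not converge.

-2

h'(theta) = -6(theta + 1)(theta + 2), so h'(-4) = -36.
Gradient descent moves in the -h' direction, i.e. theta is increasing.
The nearest critical point in that direction is theta = -2, where h'' = 6 > 0 (a local minimum). The iterate converges there.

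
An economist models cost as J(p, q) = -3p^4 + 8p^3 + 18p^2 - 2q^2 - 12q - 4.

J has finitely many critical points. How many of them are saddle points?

J separates as a function of p plus a function of q, so ∇J=0 decouples.
∂J/∂p = -12p(p - 3)(p + 1) = 0 at p ∈ {-1, 0, 3}; ∂J/∂q = -4(q + 3) = 0 at q ∈ {-3}.
The Hessian is diagonal: diag(J_pp, J_qq). Second derivatives: J_pp(-1)=-48, J_pp(0)=36, J_pp(3)=-144; J_qq(-3)=-4.
Saddle points occur where the two diagonal entries have opposite signs: (0, -3). Count: 1.

1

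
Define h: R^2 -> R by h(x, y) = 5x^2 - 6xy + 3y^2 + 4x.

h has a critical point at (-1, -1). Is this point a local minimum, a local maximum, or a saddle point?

The Hessian of h is constant: H = [[10, -6], [-6, 6]].
det(H) = 10·6 − (-6)² = 24.
det(H) > 0 and tr(H) = 16 > 0, so H is positive definite and the point is a local minimum.

local minimum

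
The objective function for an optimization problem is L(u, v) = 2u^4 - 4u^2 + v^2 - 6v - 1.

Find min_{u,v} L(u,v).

-12

L(u,v) separates as P(u) + Q(v) − 1, so its minimum is min P + min Q − 1.
P'(u) = 8u(u - 1)(u + 1) vanishes at u ∈ {-1, 0, 1}; Q'(v) = 2v - 6 vanishes at v ∈ {3}.
Local minima of P (where P''>0): P(-1)=-2, P(1)=-2. Local minima of Q: Q(3)=-9.
So the global minimum of L is P(-1) + Q(3) − 1 = -2 − 9 − 1 = -12, attained at (-1, 3).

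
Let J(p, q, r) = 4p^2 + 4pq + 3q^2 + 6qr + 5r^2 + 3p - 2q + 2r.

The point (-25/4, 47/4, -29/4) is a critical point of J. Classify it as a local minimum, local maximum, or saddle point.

local minimum

The Hessian is constant: H = [[8, 4, 0], [4, 6, 6], [0, 6, 10]].
Leading principal minors: Δ₁ = 8, Δ₂ = 32, Δ₃ = 32.
All leading minors are positive, so H is positive definite: a local minimum.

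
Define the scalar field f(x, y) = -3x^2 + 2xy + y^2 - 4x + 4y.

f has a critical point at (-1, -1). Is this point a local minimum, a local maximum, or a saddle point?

saddle point

The Hessian of f is constant: H = [[-6, 2], [2, 2]].
det(H) = (-6)·2 − 2² = -16.
Since det(H) < 0, H is indefinite and the critical point is a saddle point.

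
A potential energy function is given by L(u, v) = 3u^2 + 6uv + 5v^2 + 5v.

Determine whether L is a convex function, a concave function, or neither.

convex

L is quadratic, so its Hessian is the constant matrix H = [[6, 6], [6, 10]].
det(H) = 24, tr(H) = 16.
det(H) > 0 and tr(H) > 0, so H is positive definite everywhere: convex.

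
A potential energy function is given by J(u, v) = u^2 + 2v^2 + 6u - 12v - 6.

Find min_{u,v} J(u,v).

-33

J(u,v) separates as P(u) + Q(v) − 6, so its minimum is min P + min Q − 6.
P'(u) = 2u + 6 vanishes at u ∈ {-3}; Q'(v) = 4v - 12 vanishes at v ∈ {3}.
Local minima of P (where P''>0): P(-3)=-9. Local minima of Q: Q(3)=-18.
So the global minimum of J is P(-3) + Q(3) − 6 = -9 − 18 − 6 = -33, attained at (-3, 3).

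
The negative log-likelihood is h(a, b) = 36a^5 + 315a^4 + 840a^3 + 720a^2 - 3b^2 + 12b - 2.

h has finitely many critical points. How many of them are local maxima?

h separates as a function of a plus a function of b, so ∇h=0 decouples.
∂h/∂a = 180a(a + 1)(a + 2)(a + 4) = 0 at a ∈ {-4, -2, -1, 0}; ∂h/∂b = -6(b - 2) = 0 at b ∈ {2}.
The Hessian is diagonal: diag(h_aa, h_bb). Second derivatives: h_aa(-4)=-4320, h_aa(-2)=720, h_aa(-1)=-540, h_aa(0)=1440; h_bb(2)=-6.
Local maxima occur where both diagonal entries negative: (-4, 2), (-1, 2). Count: 2.

2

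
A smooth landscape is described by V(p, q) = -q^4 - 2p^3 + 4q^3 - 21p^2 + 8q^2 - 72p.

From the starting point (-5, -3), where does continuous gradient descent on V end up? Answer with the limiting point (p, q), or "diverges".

diverges

V is separable, so gradient descent decouples: p follows -∂V/∂p, q follows -∂V/∂q.
∂V/∂p = -6(p + 3)(p + 4); at p=-5 this is -12, so p increases.
∂V/∂q = -4q(q - 4)(q + 1); at q=-3 this is 168, so q decreases.
The q-coordinate has no critical point in that direction and runs off to infinity.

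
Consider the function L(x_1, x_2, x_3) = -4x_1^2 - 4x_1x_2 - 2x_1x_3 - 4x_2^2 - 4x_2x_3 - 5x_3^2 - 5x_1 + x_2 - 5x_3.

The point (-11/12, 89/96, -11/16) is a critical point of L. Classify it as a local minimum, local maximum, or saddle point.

local maximum

The Hessian is constant: H = [[-8, -4, -2], [-4, -8, -4], [-2, -4, -10]].
Leading principal minors: Δ₁ = -8, Δ₂ = 48, Δ₃ = -384.
The minors alternate sign starting negative (−, +, −), so H is negative definite: a local maximum.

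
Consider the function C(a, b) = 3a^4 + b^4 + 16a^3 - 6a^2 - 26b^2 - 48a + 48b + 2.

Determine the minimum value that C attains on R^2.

-510

C(a,b) separates as P(a) + Q(b) + 2, so its minimum is min P + min Q + 2.
P'(a) = 12(a - 1)(a + 1)(a + 4) vanishes at a ∈ {-4, -1, 1}; Q'(b) = 4(b - 3)(b - 1)(b + 4) vanishes at b ∈ {-4, 1, 3}.
Local minima of P (where P''>0): P(-4)=-160, P(1)=-35. Local minima of Q: Q(-4)=-352, Q(3)=-9.
So the global minimum of C is P(-4) + Q(-4) + 2 = -160 − 352 + 2 = -510, attained at (-4, -4).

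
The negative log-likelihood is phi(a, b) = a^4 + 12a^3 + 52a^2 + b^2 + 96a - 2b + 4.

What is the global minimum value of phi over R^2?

phi(a,b) separates as P(a) + Q(b) + 4, so its minimum is min P + min Q + 4.
P'(a) = 4(a + 2)(a + 3)(a + 4) vanishes at a ∈ {-4, -3, -2}; Q'(b) = 2b - 2 vanishes at b ∈ {1}.
Local minima of P (where P''>0): P(-4)=-64, P(-2)=-64. Local minima of Q: Q(1)=-1.
So the global minimum of phi is P(-4) + Q(1) + 4 = -64 − 1 + 4 = -61, attained at (-4, 1).

-61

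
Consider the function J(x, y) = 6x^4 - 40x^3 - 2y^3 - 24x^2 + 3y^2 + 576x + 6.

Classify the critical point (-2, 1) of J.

The mixed partial ∂²J/∂x∂y is 0, so the Hessian at any point is diag(J_xx, J_yy) = diag(24(3x^2 - 10x - 2), 6(-2y + 1)).
At (-2, 1): H = diag(720, -6).
The eigenvalues have opposite signs, so H is indefinite: a saddle point.

saddle point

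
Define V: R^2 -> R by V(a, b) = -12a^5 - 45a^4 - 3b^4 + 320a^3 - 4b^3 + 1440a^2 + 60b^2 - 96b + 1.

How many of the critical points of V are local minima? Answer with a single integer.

V separates as a function of a plus a function of b, so ∇V=0 decouples.
∂V/∂a = -60a(a - 4)(a + 3)(a + 4) = 0 at a ∈ {-4, -3, 0, 4}; ∂V/∂b = -12(b - 2)(b - 1)(b + 4) = 0 at b ∈ {-4, 1, 2}.
The Hessian is diagonal: diag(V_aa, V_bb). Second derivatives: V_aa(-4)=1920, V_aa(-3)=-1260, V_aa(0)=2880, V_aa(4)=-13440; V_bb(-4)=-360, V_bb(1)=60, V_bb(2)=-72.
Local minima occur where both diagonal entries positive: (-4, 1), (0, 1). Count: 2.

2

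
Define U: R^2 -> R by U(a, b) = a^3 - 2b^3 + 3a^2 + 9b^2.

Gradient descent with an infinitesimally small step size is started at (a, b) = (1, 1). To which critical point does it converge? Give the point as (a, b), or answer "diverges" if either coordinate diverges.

U is separable, so gradient descent decouples: a follows -∂U/∂a, b follows -∂U/∂b.
∂U/∂a = 3a(a + 2); at a=1 this is 9, so a decreases.
∂U/∂b = -6b(b - 3); at b=1 this is 12, so b decreases.
a converges to its nearest critical value 0 (a local min of the a-part); b converges to 0. The iterate converges to (0, 0).

(0, 0)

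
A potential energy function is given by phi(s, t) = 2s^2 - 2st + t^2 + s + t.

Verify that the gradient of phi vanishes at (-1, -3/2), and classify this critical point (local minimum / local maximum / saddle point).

∇phi = (4s - 2t + 1, -2s + 2t + 1); substituting (-1, -3/2) gives ∇phi = (0, 0), so (-1, -3/2) is indeed a critical point.
The Hessian of phi is constant: H = [[4, -2], [-2, 2]].
det(H) = 4·2 − (-2)² = 4.
det(H) > 0 and tr(H) = 6 > 0, so H is positive definite and the point is a local minimum.

local minimum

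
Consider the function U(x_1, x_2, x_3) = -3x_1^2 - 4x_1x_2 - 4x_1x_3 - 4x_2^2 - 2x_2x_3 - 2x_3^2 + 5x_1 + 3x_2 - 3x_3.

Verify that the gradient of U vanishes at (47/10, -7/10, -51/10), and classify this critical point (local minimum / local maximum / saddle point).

∇U = (-6x_1 - 4x_2 - 4x_3 + 5, -4x_1 - 8x_2 - 2x_3 + 3, -4x_1 - 2x_2 - 4x_3 - 3); substituting (47/10, -7/10, -51/10) gives ∇U = (0, 0, 0), so (47/10, -7/10, -51/10) is indeed a critical point.
The Hessian is constant: H = [[-6, -4, -4], [-4, -8, -2], [-4, -2, -4]].
Leading principal minors: Δ₁ = -6, Δ₂ = 32, Δ₃ = -40.
The minors alternate sign starting negative (−, +, −), so H is negative definite: a local maximum.

local maximum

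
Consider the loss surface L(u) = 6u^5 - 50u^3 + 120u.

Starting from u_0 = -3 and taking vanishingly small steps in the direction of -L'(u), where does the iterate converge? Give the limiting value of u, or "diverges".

diverges

L'(u) = 30(u - 2)(u - 1)(u + 1)(u + 2), so L'(-3) = 1200.
Gradient descent moves in the -L' direction, i.e. u is decreasing.
There is no critical point below u=-3, and L' keeps the same sign, so the iterate runs off to −∞.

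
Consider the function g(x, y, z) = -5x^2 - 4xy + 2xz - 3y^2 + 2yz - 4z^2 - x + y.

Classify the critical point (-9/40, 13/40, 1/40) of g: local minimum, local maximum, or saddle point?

The Hessian is constant: H = [[-10, -4, 2], [-4, -6, 2], [2, 2, -8]].
Leading principal minors: Δ₁ = -10, Δ₂ = 44, Δ₃ = -320.
The minors alternate sign starting negative (−, +, −), so H is negative definite: a local maximum.

local maximum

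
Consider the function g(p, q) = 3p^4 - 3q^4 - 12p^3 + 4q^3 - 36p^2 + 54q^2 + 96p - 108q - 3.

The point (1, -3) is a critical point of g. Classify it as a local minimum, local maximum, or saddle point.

local maximum

The mixed partial ∂²g/∂p∂q is 0, so the Hessian at any point is diag(g_pp, g_qq) = diag(36(p^2 - 2p - 2), 12(-3q^2 + 2q + 9)).
At (1, -3): H = diag(-108, -288).
Both eigenvalues are negative, so H is negative definite: a local maximum.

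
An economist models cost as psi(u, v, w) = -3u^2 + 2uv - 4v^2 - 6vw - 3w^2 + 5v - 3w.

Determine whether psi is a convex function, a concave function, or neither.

psi is quadratic, so its Hessian is the constant matrix H = [[-6, 2, 0], [2, -8, -6], [0, -6, -6]].
Leading principal minors: -6, 44, -48.
Signs alternate −, +, − ⇒ H ≺ 0 ⇒ concave.

concave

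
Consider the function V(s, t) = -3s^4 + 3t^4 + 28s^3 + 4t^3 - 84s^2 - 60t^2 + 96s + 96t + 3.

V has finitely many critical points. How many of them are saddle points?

V separates as a function of s plus a function of t, so ∇V=0 decouples.
∂V/∂s = -12(s - 4)(s - 2)(s - 1) = 0 at s ∈ {1, 2, 4}; ∂V/∂t = 12(t - 2)(t - 1)(t + 4) = 0 at t ∈ {-4, 1, 2}.
The Hessian is diagonal: diag(V_ss, V_tt). Second derivatives: V_ss(1)=-36, V_ss(2)=24, V_ss(4)=-72; V_tt(-4)=360, V_tt(1)=-60, V_tt(2)=72.
Saddle points occur where the two diagonal entries have opposite signs: (1, -4), (1, 2), (2, 1), (4, -4), (4, 2). Count: 5.

5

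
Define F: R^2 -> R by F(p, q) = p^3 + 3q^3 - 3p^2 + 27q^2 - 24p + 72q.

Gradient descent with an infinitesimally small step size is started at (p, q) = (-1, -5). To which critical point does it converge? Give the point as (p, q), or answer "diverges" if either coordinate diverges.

diverges

F is separable, so gradient descent decouples: p follows -∂F/∂p, q follows -∂F/∂q.
∂F/∂p = 3(p - 4)(p + 2); at p=-1 this is -15, so p increases.
∂F/∂q = 9(q + 2)(q + 4); at q=-5 this is 27, so q decreases.
The q-coordinate has no critical point in that direction and runs off to infinity.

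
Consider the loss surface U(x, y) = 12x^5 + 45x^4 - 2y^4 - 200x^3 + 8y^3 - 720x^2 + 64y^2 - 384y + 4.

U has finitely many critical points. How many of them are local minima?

2

U separates as a function of x plus a function of y, so ∇U=0 decouples.
∂U/∂x = 60x(x - 3)(x + 2)(x + 4) = 0 at x ∈ {-4, -2, 0, 3}; ∂U/∂y = -8(y - 4)(y - 3)(y + 4) = 0 at y ∈ {-4, 3, 4}.
The Hessian is diagonal: diag(U_xx, U_yy). Second derivatives: U_xx(-4)=-3360, U_xx(-2)=1200, U_xx(0)=-1440, U_xx(3)=6300; U_yy(-4)=-448, U_yy(3)=56, U_yy(4)=-64.
Local minima occur where both diagonal entries positive: (-2, 3), (3, 3). Count: 2.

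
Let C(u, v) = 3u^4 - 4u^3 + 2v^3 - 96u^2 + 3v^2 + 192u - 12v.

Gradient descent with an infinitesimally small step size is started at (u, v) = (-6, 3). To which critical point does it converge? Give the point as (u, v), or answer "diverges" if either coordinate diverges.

C is separable, so gradient descent decouples: u follows -∂C/∂u, v follows -∂C/∂v.
∂C/∂u = 12(u - 4)(u - 1)(u + 4); at u=-6 this is -1680, so u increases.
∂C/∂v = 6(v - 1)(v + 2); at v=3 this is 60, so v decreases.
u converges to its nearest critical value -4 (a local min of the u-part); v converges to 1. The iterate converges to (-4, 1).

(-4, 1)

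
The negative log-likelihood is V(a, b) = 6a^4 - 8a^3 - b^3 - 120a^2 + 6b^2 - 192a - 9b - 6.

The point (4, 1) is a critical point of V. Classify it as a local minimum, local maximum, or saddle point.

The mixed partial ∂²V/∂a∂b is 0, so the Hessian at any point is diag(V_aa, V_bb) = diag(24(3a^2 - 2a - 10), 6(-b + 2)).
At (4, 1): H = diag(720, 6).
Both eigenvalues are positive, so H is positive definite: a local minimum.

local minimum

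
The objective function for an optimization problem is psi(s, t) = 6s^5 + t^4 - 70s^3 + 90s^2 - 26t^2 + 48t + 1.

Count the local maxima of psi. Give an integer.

psi separates as a function of s plus a function of t, so ∇psi=0 decouples.
∂psi/∂s = 30s(s - 2)(s - 1)(s + 3) = 0 at s ∈ {-3, 0, 1, 2}; ∂psi/∂t = 4(t - 3)(t - 1)(t + 4) = 0 at t ∈ {-4, 1, 3}.
The Hessian is diagonal: diag(psi_ss, psi_tt). Second derivatives: psi_ss(-3)=-1800, psi_ss(0)=180, psi_ss(1)=-120, psi_ss(2)=300; psi_tt(-4)=140, psi_tt(1)=-40, psi_tt(3)=56.
Local maxima occur where both diagonal entries negative: (-3, 1), (1, 1). Count: 2.

2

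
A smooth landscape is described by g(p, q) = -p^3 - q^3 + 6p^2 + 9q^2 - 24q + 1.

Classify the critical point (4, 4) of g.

local maximum

The mixed partial ∂²g/∂p∂q is 0, so the Hessian at any point is diag(g_pp, g_qq) = diag(6(-p + 2), 6(-q + 3)).
At (4, 4): H = diag(-12, -6).
Both eigenvalues are negative, so H is negative definite: a local maximum.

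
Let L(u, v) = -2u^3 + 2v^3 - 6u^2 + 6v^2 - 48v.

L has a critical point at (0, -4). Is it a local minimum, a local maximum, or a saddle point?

The mixed partial ∂²L/∂u∂v is 0, so the Hessian at any point is diag(L_uu, L_vv) = diag(-12(u + 1), 12(v + 1)).
At (0, -4): H = diag(-12, -36).
Both eigenvalues are negative, so H is negative definite: a local maximum.

local maximum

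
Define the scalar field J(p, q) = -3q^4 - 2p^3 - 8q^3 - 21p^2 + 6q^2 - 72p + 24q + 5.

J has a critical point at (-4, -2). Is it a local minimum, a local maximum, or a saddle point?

saddle point

The mixed partial ∂²J/∂p∂q is 0, so the Hessian at any point is diag(J_pp, J_qq) = diag(-6(2p + 7), 12(-3q^2 - 4q + 1)).
At (-4, -2): H = diag(6, -36).
The eigenvalues have opposite signs, so H is indefinite: a saddle point.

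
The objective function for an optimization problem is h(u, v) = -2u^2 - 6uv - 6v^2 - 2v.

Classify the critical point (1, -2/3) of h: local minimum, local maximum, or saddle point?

The Hessian of h is constant: H = [[-4, -6], [-6, -12]].
det(H) = (-4)·(-12) − (-6)² = 12.
det(H) > 0 and tr(H) = -16 < 0, so H is negative definite and the point is a local maximum.

local maximum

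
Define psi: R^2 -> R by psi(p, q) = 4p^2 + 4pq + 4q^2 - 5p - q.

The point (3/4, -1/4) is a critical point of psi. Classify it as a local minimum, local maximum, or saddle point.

local minimum

The Hessian of psi is constant: H = [[8, 4], [4, 8]].
det(H) = 8·8 − 4² = 48.
det(H) > 0 and tr(H) = 16 > 0, so H is positive definite and the point is a local minimum.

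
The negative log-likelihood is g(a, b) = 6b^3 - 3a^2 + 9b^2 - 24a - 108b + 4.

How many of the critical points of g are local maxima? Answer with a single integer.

1

g separates as a function of a plus a function of b, so ∇g=0 decouples.
∂g/∂a = -6(a + 4) = 0 at a ∈ {-4}; ∂g/∂b = 18(b - 2)(b + 3) = 0 at b ∈ {-3, 2}.
The Hessian is diagonal: diag(g_aa, g_bb). Second derivatives: g_aa(-4)=-6; g_bb(-3)=-90, g_bb(2)=90.
Local maxima occur where both diagonal entries negative: (-4, -3). Count: 1.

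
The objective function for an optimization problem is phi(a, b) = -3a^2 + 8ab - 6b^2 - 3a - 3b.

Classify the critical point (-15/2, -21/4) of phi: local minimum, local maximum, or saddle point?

local maximum

The Hessian of phi is constant: H = [[-6, 8], [8, -12]].
det(H) = (-6)·(-12) − 8² = 8.
det(H) > 0 and tr(H) = -18 < 0, so H is negative definite and the point is a local maximum.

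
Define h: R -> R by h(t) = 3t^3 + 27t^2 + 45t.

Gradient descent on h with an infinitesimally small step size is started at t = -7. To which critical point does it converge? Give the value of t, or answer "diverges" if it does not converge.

h'(t) = 9(t + 1)(t + 5), so h'(-7) = 108.
Gradient descent moves in the -h' direction, i.e. t is decreasing.
There is no critical point below t=-7, and h' keeps the same sign, so the iterate runs off to −∞.

diverges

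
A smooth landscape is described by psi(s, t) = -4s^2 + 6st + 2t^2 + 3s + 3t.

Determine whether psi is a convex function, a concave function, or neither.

psi is quadratic, so its Hessian is the constant matrix H = [[-8, 6], [6, 4]].
det(H) = -68, tr(H) = -4.
det(H) < 0, so H is indefinite: neither convex nor concave.

neither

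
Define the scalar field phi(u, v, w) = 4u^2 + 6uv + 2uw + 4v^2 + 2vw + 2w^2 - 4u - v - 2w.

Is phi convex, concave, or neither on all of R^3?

phi is quadratic, so its Hessian is the constant matrix H = [[8, 6, 2], [6, 8, 2], [2, 2, 4]].
Leading principal minors: 8, 28, 96.
All positive ⇒ H ≻ 0 ⇒ convex.

convex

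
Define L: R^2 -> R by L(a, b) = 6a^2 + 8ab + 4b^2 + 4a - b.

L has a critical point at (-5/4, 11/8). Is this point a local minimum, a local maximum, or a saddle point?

The Hessian of L is constant: H = [[12, 8], [8, 8]].
det(H) = 12·8 − 8² = 32.
det(H) > 0 and tr(H) = 20 > 0, so H is positive definite and the point is a local minimum.

local minimum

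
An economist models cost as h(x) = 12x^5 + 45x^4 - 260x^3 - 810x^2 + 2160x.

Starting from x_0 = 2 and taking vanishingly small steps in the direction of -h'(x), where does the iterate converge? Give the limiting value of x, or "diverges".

h'(x) = 60(x - 3)(x - 1)(x + 3)(x + 4), so h'(2) = -1800.
Gradient descent moves in the -h' direction, i.e. x is increasing.
The nearest critical point in that direction is x = 3, where h'' = 5040 > 0 (a local minimum). The iterate converges there.

3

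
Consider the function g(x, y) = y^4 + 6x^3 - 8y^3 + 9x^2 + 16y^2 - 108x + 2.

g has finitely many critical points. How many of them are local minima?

2

g separates as a function of x plus a function of y, so ∇g=0 decouples.
∂g/∂x = 18(x - 2)(x + 3) = 0 at x ∈ {-3, 2}; ∂g/∂y = 4y(y - 4)(y - 2) = 0 at y ∈ {0, 2, 4}.
The Hessian is diagonal: diag(g_xx, g_yy). Second derivatives: g_xx(-3)=-90, g_xx(2)=90; g_yy(0)=32, g_yy(2)=-16, g_yy(4)=32.
Local minima occur where both diagonal entries positive: (2, 0), (2, 4). Count: 2.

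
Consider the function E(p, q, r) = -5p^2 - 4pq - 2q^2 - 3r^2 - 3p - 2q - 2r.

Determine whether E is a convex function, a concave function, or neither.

E is quadratic, so its Hessian is the constant matrix H = [[-10, -4, 0], [-4, -4, 0], [0, 0, -6]].
Leading principal minors: -10, 24, -144.
Signs alternate −, +, − ⇒ H ≺ 0 ⇒ concave.

concave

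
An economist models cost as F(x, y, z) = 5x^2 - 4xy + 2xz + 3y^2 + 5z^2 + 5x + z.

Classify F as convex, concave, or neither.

convex

F is quadratic, so its Hessian is the constant matrix H = [[10, -4, 2], [-4, 6, 0], [2, 0, 10]].
Leading principal minors: 10, 44, 416.
All positive ⇒ H ≻ 0 ⇒ convex.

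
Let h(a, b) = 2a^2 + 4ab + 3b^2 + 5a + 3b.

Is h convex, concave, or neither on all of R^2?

h is quadratic, so its Hessian is the constant matrix H = [[4, 4], [4, 6]].
det(H) = 8, tr(H) = 10.
det(H) > 0 and tr(H) > 0, so H is positive definite everywhere: convex.

convex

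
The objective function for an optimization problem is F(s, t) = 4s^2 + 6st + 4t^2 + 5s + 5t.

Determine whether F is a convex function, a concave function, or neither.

F is quadratic, so its Hessian is the constant matrix H = [[8, 6], [6, 8]].
det(H) = 28, tr(H) = 16.
det(H) > 0 and tr(H) > 0, so H is positive definite everywhere: convex.

convex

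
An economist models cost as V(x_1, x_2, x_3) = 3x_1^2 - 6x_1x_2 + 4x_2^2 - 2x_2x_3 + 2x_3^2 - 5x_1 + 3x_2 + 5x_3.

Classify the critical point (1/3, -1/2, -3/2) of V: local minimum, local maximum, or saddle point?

local minimum

The Hessian is constant: H = [[6, -6, 0], [-6, 8, -2], [0, -2, 4]].
Leading principal minors: Δ₁ = 6, Δ₂ = 12, Δ₃ = 24.
All leading minors are positive, so H is positive definite: a local minimum.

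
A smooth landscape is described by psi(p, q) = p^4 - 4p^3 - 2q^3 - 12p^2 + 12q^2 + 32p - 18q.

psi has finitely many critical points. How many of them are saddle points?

3

psi separates as a function of p plus a function of q, so ∇psi=0 decouples.
∂psi/∂p = 4(p - 4)(p - 1)(p + 2) = 0 at p ∈ {-2, 1, 4}; ∂psi/∂q = -6(q - 3)(q - 1) = 0 at q ∈ {1, 3}.
The Hessian is diagonal: diag(psi_pp, psi_qq). Second derivatives: psi_pp(-2)=72, psi_pp(1)=-36, psi_pp(4)=72; psi_qq(1)=12, psi_qq(3)=-12.
Saddle points occur where the two diagonal entries have opposite signs: (-2, 3), (1, 1), (4, 3). Count: 3.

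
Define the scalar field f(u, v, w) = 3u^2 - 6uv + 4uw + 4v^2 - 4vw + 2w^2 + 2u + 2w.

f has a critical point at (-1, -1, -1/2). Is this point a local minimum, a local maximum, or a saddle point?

The Hessian is constant: H = [[6, -6, 4], [-6, 8, -4], [4, -4, 4]].
Leading principal minors: Δ₁ = 6, Δ₂ = 12, Δ₃ = 16.
All leading minors are positive, so H is positive definite: a local minimum.

local minimum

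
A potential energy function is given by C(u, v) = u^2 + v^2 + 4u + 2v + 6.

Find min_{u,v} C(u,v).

1

C(u,v) separates as P(u) + Q(v) + 6, so its minimum is min P + min Q + 6.
P'(u) = 2u + 4 vanishes at u ∈ {-2}; Q'(v) = 2v + 2 vanishes at v ∈ {-1}.
Local minima of P (where P''>0): P(-2)=-4. Local minima of Q: Q(-1)=-1.
So the global minimum of C is P(-2) + Q(-1) + 6 = -4 − 1 + 6 = 1, attained at (-2, -1).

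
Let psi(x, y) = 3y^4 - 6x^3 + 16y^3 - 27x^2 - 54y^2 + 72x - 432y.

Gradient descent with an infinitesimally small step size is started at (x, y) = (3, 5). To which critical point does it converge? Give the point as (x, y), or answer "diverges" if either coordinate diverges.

diverges

psi is separable, so gradient descent decouples: x follows -∂psi/∂x, y follows -∂psi/∂y.
∂psi/∂x = -18(x - 1)(x + 4); at x=3 this is -252, so x increases.
∂psi/∂y = 12(y - 3)(y + 3)(y + 4); at y=5 this is 1728, so y decreases.
The x-coordinate has no critical point in that direction and runs off to infinity.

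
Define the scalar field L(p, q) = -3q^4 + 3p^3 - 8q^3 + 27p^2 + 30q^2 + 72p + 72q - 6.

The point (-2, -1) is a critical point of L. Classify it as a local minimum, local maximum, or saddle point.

local minimum

The mixed partial ∂²L/∂p∂q is 0, so the Hessian at any point is diag(L_pp, L_qq) = diag(18(p + 3), 12(-3q^2 - 4q + 5)).
At (-2, -1): H = diag(18, 72).
Both eigenvalues are positive, so H is positive definite: a local minimum.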